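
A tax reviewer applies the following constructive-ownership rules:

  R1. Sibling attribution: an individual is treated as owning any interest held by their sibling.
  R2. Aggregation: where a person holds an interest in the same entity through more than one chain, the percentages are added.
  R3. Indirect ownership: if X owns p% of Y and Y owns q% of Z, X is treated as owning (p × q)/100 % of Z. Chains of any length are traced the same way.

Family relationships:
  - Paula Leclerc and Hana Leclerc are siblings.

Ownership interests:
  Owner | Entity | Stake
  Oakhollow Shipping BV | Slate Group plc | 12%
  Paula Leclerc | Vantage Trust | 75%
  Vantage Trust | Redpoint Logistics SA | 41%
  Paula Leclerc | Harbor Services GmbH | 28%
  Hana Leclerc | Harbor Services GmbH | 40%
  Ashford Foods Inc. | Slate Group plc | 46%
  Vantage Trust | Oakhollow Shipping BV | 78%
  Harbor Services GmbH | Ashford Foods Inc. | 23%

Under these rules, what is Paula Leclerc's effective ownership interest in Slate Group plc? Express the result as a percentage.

14.2144%

By sibling attribution (R1), Paula Leclerc is treated as also owning Hana Leclerc's interest in Harbor Services GmbH, giving 28% + 40% = 68%.
Chain via Harbor Services GmbH → Ashford Foods Inc. (R3): 68% × 23% × 46% = 7.1944% of Slate Group plc.
Chain via Vantage Trust → Oakhollow Shipping BV (R3): 75% × 78% × 12% = 7.02% of Slate Group plc.
Aggregating (R2): 7.1944% + 7.02% = 14.2144%.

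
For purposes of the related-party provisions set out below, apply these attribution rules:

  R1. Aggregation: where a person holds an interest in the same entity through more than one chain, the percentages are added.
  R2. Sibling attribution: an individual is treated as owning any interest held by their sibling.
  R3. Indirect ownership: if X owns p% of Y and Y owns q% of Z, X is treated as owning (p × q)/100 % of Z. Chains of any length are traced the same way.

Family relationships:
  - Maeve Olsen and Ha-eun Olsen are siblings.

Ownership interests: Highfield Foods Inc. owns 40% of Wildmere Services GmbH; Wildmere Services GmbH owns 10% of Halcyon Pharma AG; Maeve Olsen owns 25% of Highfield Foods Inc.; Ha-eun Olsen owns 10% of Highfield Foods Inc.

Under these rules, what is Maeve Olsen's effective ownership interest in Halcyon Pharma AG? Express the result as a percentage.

By sibling attribution (R2), Maeve Olsen is treated as also owning Ha-eun Olsen's interest in Highfield Foods Inc, giving 25% + 10% = 35%.
Chain via Highfield Foods Inc. → Wildmere Services GmbH (R3): 35% × 40% × 10% = 1.4% of Halcyon Pharma AG.

1.4%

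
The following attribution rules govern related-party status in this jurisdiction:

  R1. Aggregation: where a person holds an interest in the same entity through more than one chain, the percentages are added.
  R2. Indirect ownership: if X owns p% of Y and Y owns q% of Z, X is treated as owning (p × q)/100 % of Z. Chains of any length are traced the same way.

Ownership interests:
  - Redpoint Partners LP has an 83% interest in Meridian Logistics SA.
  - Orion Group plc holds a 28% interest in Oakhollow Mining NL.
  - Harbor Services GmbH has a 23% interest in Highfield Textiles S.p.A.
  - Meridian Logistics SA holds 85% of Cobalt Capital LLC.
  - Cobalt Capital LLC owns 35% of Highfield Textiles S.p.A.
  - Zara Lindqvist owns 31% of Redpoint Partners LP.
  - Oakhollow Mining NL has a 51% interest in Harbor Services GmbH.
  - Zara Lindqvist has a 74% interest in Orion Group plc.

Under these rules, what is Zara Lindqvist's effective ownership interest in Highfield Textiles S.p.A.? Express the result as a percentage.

10.085131%

Chain via Redpoint Partners LP → Meridian Logistics SA → Cobalt Capital LLC (R2): 31% × 83% × 85% × 35% = 7.654675% of Highfield Textiles S.p.A.
Chain via Orion Group plc → Oakhollow Mining NL → Harbor Services GmbH (R2): 74% × 28% × 51% × 23% = 2.430456% of Highfield Textiles S.p.A.
Aggregating (R1): 7.654675% + 2.430456% = 10.085131%.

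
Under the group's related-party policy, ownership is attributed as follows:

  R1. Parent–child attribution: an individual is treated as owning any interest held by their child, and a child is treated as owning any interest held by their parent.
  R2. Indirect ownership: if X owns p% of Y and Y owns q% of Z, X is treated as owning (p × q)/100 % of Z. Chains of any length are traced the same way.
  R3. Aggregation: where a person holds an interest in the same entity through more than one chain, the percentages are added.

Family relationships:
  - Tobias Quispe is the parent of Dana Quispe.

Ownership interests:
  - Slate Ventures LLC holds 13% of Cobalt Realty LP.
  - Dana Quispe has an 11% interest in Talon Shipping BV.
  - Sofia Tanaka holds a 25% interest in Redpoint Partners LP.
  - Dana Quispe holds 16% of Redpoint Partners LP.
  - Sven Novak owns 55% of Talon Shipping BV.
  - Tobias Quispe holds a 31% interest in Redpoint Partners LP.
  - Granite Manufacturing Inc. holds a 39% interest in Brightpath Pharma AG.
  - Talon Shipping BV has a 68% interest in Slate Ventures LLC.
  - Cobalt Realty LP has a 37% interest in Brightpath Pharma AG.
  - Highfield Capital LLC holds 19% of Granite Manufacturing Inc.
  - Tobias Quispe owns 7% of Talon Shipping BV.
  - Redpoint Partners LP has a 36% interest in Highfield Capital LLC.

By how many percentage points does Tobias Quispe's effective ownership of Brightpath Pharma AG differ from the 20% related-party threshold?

18.157484

By parent–child attribution (R1), Tobias Quispe is treated as also owning Dana Quispe's interest in Redpoint Partners LP, giving 31% + 16% = 47%.
By parent–child attribution (R1), Tobias Quispe is treated as also owning Dana Quispe's interest in Talon Shipping BV, giving 7% + 11% = 18%.
Chain via Redpoint Partners LP → Highfield Capital LLC → Granite Manufacturing Inc. (R2): 47% × 36% × 19% × 39% = 1.253772% of Brightpath Pharma AG.
Chain via Talon Shipping BV → Slate Ventures LLC → Cobalt Realty LP (R2): 18% × 68% × 13% × 37% = 0.588744% of Brightpath Pharma AG.
Aggregating (R3): 1.253772% + 0.588744% = 1.842516%.
1.842516% falls short of the 20% threshold by 18.157484 percentage points.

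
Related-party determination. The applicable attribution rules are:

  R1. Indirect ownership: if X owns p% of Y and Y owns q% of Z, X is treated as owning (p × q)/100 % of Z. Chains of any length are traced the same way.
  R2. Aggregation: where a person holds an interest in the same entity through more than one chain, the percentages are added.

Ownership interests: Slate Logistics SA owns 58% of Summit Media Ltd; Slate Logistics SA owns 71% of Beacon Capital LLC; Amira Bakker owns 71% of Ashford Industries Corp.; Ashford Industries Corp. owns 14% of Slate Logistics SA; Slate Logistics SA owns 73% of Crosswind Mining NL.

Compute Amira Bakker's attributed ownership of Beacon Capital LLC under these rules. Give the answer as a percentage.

Chain via Ashford Industries Corp. → Slate Logistics SA (R1): 71% × 14% × 71% = 7.0574% of Beacon Capital LLC.

7.0574%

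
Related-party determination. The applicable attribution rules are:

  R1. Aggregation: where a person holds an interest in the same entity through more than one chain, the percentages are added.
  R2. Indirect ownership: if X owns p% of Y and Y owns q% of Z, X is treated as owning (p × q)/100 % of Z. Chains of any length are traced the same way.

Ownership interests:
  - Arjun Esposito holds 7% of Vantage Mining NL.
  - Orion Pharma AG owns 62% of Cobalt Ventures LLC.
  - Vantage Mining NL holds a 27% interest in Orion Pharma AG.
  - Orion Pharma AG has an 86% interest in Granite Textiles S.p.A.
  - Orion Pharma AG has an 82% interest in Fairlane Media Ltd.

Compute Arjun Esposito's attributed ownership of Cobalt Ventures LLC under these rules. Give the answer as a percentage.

Chain via Vantage Mining NL → Orion Pharma AG (R2): 7% × 27% × 62% = 1.1718% of Cobalt Ventures LLC.

1.1718%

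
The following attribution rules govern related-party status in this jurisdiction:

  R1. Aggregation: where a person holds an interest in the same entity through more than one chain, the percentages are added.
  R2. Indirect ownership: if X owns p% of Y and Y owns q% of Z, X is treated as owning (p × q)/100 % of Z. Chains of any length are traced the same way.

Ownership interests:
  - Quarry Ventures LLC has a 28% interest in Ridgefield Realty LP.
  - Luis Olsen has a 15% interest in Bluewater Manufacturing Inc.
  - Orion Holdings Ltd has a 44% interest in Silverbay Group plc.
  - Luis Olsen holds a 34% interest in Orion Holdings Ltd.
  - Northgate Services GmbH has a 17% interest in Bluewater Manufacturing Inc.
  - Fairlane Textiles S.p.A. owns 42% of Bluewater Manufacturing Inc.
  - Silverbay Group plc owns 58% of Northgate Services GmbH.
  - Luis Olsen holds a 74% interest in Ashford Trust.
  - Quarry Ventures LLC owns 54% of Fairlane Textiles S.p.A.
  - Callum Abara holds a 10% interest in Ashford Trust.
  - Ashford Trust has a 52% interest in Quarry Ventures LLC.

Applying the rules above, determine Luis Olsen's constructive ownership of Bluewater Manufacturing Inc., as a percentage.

Chain via Orion Holdings Ltd → Silverbay Group plc → Northgate Services GmbH (R2): 34% × 44% × 58% × 17% = 1.475056% of Bluewater Manufacturing Inc.
Chain via Ashford Trust → Quarry Ventures LLC → Fairlane Textiles S.p.A. (R2): 74% × 52% × 54% × 42% = 8.727264% of Bluewater Manufacturing Inc.
Direct interest in Bluewater Manufacturing Inc: 15%.
Aggregating (R1): 1.475056% + 8.727264% + 15% = 25.20232%.

25.20232%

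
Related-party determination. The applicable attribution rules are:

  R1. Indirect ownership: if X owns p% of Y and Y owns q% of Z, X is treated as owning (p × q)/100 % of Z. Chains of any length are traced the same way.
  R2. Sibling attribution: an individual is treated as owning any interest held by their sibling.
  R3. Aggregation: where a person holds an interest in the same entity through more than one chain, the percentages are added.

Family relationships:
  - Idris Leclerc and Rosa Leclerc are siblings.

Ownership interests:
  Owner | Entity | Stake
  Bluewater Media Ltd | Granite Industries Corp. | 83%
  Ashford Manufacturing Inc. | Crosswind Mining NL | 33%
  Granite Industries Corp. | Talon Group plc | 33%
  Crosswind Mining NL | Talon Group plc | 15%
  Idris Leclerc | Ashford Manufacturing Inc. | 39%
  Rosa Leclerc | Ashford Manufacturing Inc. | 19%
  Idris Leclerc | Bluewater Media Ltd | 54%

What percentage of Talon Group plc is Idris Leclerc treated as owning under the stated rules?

By sibling attribution (R2), Idris Leclerc is treated as also owning Rosa Leclerc's interest in Ashford Manufacturing Inc, giving 39% + 19% = 58%.
Chain via Ashford Manufacturing Inc. → Crosswind Mining NL (R1): 58% × 33% × 15% = 2.871% of Talon Group plc.
Chain via Bluewater Media Ltd → Granite Industries Corp. (R1): 54% × 83% × 33% = 14.7906% of Talon Group plc.
Aggregating (R3): 2.871% + 14.7906% = 17.6616%.

17.6616%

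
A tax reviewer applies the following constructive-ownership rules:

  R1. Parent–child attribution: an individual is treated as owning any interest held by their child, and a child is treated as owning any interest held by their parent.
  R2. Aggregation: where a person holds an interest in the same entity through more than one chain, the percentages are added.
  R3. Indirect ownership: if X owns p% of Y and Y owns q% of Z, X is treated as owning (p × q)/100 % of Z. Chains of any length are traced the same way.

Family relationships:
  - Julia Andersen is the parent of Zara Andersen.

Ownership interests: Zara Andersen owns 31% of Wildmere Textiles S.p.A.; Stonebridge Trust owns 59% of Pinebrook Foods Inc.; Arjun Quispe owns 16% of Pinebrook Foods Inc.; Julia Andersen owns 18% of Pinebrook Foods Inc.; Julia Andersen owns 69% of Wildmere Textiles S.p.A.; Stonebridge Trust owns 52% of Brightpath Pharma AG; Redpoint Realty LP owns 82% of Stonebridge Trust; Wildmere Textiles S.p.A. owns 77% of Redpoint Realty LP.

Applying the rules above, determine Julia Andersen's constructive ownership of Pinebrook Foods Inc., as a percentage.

By parent–child attribution (R1), Julia Andersen is treated as also owning Zara Andersen's interest in Wildmere Textiles S.p.A, giving 69% + 31% = 100%.
Chain via Wildmere Textiles S.p.A. → Redpoint Realty LP → Stonebridge Trust (R3): 100% × 77% × 82% × 59% = 37.2526% of Pinebrook Foods Inc.
Direct interest in Pinebrook Foods Inc: 18%.
Aggregating (R2): 37.2526% + 18% = 55.2526%.

55.2526%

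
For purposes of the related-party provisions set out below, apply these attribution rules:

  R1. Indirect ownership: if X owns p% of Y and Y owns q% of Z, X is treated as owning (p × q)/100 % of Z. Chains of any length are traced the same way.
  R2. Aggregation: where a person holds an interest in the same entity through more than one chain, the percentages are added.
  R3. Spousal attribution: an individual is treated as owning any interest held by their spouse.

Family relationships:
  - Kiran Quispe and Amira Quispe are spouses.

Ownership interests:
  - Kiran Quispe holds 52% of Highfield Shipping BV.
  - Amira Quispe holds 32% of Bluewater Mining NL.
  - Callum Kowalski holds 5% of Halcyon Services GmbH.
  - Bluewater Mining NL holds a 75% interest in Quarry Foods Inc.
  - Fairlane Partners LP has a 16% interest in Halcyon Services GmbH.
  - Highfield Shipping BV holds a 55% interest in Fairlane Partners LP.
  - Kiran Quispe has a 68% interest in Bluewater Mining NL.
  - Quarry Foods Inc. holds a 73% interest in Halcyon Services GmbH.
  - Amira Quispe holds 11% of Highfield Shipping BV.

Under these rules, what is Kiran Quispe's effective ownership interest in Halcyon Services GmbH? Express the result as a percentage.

60.294%

By spousal attribution (R3), Kiran Quispe is treated as also owning Amira Quispe's interest in Bluewater Mining NL, giving 68% + 32% = 100%.
By spousal attribution (R3), Kiran Quispe is treated as also owning Amira Quispe's interest in Highfield Shipping BV, giving 52% + 11% = 63%.
Chain via Bluewater Mining NL → Quarry Foods Inc. (R1): 100% × 75% × 73% = 54.75% of Halcyon Services GmbH.
Chain via Highfield Shipping BV → Fairlane Partners LP (R1): 63% × 55% × 16% = 5.544% of Halcyon Services GmbH.
Aggregating (R2): 54.75% + 5.544% = 60.294%.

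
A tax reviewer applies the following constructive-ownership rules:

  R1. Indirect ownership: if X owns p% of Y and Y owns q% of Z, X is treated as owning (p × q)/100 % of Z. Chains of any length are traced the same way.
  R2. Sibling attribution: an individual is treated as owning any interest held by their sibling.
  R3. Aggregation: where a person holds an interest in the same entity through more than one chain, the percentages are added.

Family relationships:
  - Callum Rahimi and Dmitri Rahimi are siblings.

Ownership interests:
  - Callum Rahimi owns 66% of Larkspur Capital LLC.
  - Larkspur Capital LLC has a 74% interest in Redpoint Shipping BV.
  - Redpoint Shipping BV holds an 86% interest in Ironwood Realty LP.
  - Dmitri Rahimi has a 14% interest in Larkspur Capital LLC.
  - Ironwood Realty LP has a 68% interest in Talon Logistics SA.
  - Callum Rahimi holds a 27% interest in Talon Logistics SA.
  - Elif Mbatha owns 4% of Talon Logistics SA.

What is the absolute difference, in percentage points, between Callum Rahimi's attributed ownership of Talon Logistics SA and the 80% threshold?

18.37984

By sibling attribution (R2), Callum Rahimi is treated as also owning Dmitri Rahimi's interest in Larkspur Capital LLC, giving 66% + 14% = 80%.
Chain via Larkspur Capital LLC → Redpoint Shipping BV → Ironwood Realty LP (R1): 80% × 74% × 86% × 68% = 34.62016% of Talon Logistics SA.
Direct interest in Talon Logistics SA: 27%.
Aggregating (R3): 34.62016% + 27% = 61.62016%.
61.62016% falls short of the 80% threshold by 18.37984 percentage points.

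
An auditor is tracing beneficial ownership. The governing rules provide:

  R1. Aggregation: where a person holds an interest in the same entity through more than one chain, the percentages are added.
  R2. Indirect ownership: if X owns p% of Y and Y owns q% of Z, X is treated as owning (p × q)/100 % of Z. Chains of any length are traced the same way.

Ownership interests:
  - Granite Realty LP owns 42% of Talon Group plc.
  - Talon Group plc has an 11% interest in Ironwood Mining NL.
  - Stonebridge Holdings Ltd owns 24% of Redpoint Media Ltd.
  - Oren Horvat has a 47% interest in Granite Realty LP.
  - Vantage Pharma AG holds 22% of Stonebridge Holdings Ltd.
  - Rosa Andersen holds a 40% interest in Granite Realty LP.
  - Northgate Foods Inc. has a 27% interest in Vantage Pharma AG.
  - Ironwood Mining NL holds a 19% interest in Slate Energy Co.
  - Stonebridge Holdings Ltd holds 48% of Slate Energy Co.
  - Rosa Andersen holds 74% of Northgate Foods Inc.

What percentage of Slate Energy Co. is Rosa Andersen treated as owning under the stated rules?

Chain via Granite Realty LP → Talon Group plc → Ironwood Mining NL (R2): 40% × 42% × 11% × 19% = 0.35112% of Slate Energy Co.
Chain via Northgate Foods Inc. → Vantage Pharma AG → Stonebridge Holdings Ltd (R2): 74% × 27% × 22% × 48% = 2.109888% of Slate Energy Co.
Aggregating (R1): 0.35112% + 2.109888% = 2.461008%.

2.461008%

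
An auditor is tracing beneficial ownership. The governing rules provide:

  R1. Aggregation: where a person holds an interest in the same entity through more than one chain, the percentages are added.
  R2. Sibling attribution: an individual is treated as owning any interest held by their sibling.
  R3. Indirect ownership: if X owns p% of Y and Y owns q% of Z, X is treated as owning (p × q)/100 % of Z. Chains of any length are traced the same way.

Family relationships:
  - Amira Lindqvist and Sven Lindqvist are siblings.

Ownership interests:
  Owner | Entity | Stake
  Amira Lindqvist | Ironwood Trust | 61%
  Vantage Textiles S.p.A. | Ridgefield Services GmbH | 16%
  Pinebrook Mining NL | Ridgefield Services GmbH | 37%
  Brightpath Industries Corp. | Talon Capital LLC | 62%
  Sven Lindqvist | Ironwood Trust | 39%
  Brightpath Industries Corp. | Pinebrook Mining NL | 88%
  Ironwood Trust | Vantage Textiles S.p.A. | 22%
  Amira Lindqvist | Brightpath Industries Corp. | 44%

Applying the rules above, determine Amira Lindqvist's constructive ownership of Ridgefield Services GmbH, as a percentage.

17.8464%

By sibling attribution (R2), Amira Lindqvist is treated as also owning Sven Lindqvist's interest in Ironwood Trust, giving 61% + 39% = 100%.
Chain via Brightpath Industries Corp. → Pinebrook Mining NL (R3): 44% × 88% × 37% = 14.3264% of Ridgefield Services GmbH.
Chain via Ironwood Trust → Vantage Textiles S.p.A. (R3): 100% × 22% × 16% = 3.52% of Ridgefield Services GmbH.
Aggregating (R1): 14.3264% + 3.52% = 17.8464%.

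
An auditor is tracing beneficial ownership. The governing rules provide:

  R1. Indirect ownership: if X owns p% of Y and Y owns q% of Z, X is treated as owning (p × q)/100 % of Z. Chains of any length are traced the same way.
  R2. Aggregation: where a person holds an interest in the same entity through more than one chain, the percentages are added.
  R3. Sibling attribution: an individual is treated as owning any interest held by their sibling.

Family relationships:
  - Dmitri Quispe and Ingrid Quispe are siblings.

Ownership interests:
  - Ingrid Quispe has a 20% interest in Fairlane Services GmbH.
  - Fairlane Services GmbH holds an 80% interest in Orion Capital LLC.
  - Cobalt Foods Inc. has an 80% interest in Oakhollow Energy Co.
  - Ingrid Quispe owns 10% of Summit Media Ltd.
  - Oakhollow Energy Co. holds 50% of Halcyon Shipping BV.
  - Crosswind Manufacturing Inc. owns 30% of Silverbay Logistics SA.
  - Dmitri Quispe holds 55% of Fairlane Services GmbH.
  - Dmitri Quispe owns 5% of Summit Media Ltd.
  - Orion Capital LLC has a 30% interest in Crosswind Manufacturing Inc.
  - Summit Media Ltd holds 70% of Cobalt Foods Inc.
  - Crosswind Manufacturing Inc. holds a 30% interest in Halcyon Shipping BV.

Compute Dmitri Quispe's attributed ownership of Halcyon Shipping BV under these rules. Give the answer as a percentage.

By sibling attribution (R3), Dmitri Quispe is treated as also owning Ingrid Quispe's interest in Summit Media Ltd, giving 5% + 10% = 15%.
By sibling attribution (R3), Dmitri Quispe is treated as also owning Ingrid Quispe's interest in Fairlane Services GmbH, giving 55% + 20% = 75%.
Chain via Summit Media Ltd → Cobalt Foods Inc. → Oakhollow Energy Co. (R1): 15% × 70% × 80% × 50% = 4.2% of Halcyon Shipping BV.
Chain via Fairlane Services GmbH → Orion Capital LLC → Crosswind Manufacturing Inc. (R1): 75% × 80% × 30% × 30% = 5.4% of Halcyon Shipping BV.
Aggregating (R2): 4.2% + 5.4% = 9.6%.

9.6%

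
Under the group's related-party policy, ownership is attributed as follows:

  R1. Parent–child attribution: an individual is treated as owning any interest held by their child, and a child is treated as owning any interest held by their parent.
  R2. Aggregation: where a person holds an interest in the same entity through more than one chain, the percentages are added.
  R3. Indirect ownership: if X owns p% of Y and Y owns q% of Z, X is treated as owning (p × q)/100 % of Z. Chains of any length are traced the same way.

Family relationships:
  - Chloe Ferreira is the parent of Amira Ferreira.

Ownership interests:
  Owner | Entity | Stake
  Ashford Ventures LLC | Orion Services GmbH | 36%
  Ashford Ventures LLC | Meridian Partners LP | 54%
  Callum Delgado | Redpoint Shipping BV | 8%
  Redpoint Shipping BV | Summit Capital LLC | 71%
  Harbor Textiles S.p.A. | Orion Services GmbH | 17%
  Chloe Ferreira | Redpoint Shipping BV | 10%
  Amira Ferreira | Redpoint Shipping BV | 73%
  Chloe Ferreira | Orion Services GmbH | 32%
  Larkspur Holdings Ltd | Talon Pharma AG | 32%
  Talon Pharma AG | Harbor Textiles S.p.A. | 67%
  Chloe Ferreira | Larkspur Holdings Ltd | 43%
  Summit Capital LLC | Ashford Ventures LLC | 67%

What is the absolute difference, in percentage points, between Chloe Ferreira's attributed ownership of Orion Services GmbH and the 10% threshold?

37.78118

By parent–child attribution (R1), Chloe Ferreira is treated as also owning Amira Ferreira's interest in Redpoint Shipping BV, giving 10% + 73% = 83%.
Chain via Redpoint Shipping BV → Summit Capital LLC → Ashford Ventures LLC (R3): 83% × 71% × 67% × 36% = 14.213916% of Orion Services GmbH.
Chain via Larkspur Holdings Ltd → Talon Pharma AG → Harbor Textiles S.p.A. (R3): 43% × 32% × 67% × 17% = 1.567264% of Orion Services GmbH.
Direct interest in Orion Services GmbH: 32%.
Aggregating (R2): 14.213916% + 1.567264% + 32% = 47.78118%.
47.78118% exceeds the 10% threshold by 37.78118 percentage points.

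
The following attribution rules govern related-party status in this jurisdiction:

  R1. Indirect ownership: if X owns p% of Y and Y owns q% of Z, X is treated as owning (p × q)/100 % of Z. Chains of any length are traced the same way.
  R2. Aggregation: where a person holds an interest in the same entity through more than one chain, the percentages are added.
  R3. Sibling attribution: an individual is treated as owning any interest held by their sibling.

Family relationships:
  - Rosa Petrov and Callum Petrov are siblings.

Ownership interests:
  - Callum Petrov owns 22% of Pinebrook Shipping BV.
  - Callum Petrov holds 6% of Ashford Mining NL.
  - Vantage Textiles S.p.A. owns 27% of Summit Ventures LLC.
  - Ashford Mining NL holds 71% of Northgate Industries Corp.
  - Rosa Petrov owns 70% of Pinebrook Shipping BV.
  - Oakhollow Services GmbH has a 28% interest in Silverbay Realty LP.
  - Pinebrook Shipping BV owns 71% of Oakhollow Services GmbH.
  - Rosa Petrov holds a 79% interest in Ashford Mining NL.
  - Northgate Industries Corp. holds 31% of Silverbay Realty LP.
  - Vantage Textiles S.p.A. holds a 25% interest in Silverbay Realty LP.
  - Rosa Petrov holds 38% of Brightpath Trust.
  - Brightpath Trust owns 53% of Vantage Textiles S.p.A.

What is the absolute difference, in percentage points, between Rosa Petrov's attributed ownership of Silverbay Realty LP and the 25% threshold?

By sibling attribution (R3), Rosa Petrov is treated as also owning Callum Petrov's interest in Pinebrook Shipping BV, giving 70% + 22% = 92%.
By sibling attribution (R3), Rosa Petrov is treated as also owning Callum Petrov's interest in Ashford Mining NL, giving 79% + 6% = 85%.
Chain via Pinebrook Shipping BV → Oakhollow Services GmbH (R1): 92% × 71% × 28% = 18.2896% of Silverbay Realty LP.
Chain via Brightpath Trust → Vantage Textiles S.p.A. (R1): 38% × 53% × 25% = 5.035% of Silverbay Realty LP.
Chain via Ashford Mining NL → Northgate Industries Corp. (R1): 85% × 71% × 31% = 18.7085% of Silverbay Realty LP.
Aggregating (R2): 18.2896% + 5.035% + 18.7085% = 42.0331%.
42.0331% exceeds the 25% threshold by 17.0331 percentage points.

17.0331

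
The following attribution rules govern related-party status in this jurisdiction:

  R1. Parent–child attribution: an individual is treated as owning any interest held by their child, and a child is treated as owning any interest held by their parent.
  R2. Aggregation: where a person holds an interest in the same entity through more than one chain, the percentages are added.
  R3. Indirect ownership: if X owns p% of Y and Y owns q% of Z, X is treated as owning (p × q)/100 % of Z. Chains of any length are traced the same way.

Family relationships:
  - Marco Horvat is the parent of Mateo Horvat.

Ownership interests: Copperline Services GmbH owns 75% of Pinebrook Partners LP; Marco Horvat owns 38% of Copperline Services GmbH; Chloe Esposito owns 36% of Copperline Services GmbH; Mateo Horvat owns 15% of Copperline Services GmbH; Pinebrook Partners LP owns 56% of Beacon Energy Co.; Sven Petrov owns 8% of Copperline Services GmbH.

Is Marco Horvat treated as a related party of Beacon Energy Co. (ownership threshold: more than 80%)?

No

By parent–child attribution (R1), Marco Horvat is treated as also owning Mateo Horvat's interest in Copperline Services GmbH, giving 38% + 15% = 53%.
Chain via Copperline Services GmbH → Pinebrook Partners LP (R3): 53% × 75% × 56% = 22.26% of Beacon Energy Co.
22.26% does not exceed the 80% threshold, so Marco is not a related party to Beacon Energy Co.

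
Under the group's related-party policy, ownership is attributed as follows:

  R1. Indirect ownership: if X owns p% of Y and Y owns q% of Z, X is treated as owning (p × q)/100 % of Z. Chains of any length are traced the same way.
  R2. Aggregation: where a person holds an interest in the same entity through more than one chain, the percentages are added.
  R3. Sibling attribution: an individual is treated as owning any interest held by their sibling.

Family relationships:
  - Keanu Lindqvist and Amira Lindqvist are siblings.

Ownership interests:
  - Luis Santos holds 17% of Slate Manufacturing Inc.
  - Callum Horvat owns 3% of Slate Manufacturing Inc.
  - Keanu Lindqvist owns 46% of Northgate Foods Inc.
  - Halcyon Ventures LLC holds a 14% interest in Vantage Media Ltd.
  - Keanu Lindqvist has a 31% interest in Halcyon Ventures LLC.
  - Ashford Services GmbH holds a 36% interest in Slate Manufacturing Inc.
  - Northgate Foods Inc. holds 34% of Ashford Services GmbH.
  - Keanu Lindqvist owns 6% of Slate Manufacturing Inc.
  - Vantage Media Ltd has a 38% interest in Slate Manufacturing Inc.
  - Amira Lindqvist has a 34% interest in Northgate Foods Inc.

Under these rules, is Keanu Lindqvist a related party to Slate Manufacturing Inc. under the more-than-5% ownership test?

Yes

By sibling attribution (R3), Keanu Lindqvist is treated as also owning Amira Lindqvist's interest in Northgate Foods Inc, giving 46% + 34% = 80%.
Chain via Northgate Foods Inc. → Ashford Services GmbH (R1): 80% × 34% × 36% = 9.792% of Slate Manufacturing Inc.
Chain via Halcyon Ventures LLC → Vantage Media Ltd (R1): 31% × 14% × 38% = 1.6492% of Slate Manufacturing Inc.
Direct interest in Slate Manufacturing Inc: 6%.
Aggregating (R2): 9.792% + 1.6492% + 6% = 17.4412%.
17.4412% exceeds the 5% threshold, so Keanu is a related party to Slate Manufacturing Inc.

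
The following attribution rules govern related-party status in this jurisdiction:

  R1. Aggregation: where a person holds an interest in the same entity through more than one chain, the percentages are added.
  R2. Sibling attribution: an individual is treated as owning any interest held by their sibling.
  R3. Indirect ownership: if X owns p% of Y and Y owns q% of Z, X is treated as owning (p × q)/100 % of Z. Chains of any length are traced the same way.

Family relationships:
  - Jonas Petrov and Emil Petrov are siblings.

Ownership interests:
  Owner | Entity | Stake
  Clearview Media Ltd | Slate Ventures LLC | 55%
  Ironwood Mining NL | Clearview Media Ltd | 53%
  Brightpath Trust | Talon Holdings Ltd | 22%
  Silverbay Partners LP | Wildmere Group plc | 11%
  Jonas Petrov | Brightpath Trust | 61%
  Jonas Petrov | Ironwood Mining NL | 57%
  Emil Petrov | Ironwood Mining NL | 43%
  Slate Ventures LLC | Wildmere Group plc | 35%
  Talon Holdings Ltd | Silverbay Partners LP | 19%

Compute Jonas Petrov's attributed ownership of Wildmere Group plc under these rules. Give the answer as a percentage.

By sibling attribution (R2), Jonas Petrov is treated as also owning Emil Petrov's interest in Ironwood Mining NL, giving 57% + 43% = 100%.
Chain via Brightpath Trust → Talon Holdings Ltd → Silverbay Partners LP (R3): 61% × 22% × 19% × 11% = 0.280478% of Wildmere Group plc.
Chain via Ironwood Mining NL → Clearview Media Ltd → Slate Ventures LLC (R3): 100% × 53% × 55% × 35% = 10.2025% of Wildmere Group plc.
Aggregating (R1): 0.280478% + 10.2025% = 10.482978%.

10.482978%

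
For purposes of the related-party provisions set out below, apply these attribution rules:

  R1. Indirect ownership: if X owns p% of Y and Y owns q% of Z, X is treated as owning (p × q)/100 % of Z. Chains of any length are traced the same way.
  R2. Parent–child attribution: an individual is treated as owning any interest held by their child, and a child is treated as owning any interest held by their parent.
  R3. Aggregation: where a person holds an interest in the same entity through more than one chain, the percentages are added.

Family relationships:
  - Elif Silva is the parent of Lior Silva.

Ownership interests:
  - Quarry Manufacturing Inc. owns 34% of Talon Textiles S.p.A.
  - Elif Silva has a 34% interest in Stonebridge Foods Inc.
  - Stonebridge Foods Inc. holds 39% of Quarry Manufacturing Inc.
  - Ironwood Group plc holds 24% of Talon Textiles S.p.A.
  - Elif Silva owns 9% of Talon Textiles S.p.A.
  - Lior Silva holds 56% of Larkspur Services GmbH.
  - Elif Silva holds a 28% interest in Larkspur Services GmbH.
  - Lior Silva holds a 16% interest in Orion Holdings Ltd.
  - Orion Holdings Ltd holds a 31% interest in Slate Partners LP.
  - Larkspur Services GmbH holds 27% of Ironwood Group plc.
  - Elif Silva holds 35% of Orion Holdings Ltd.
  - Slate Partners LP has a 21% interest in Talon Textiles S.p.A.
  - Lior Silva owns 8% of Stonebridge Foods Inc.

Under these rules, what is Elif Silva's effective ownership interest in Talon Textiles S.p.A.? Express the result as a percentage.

By parent–child attribution (R2), Elif Silva is treated as also owning Lior Silva's interest in Larkspur Services GmbH, giving 28% + 56% = 84%.
By parent–child attribution (R2), Elif Silva is treated as also owning Lior Silva's interest in Orion Holdings Ltd, giving 35% + 16% = 51%.
By parent–child attribution (R2), Elif Silva is treated as also owning Lior Silva's interest in Stonebridge Foods Inc, giving 34% + 8% = 42%.
Chain via Larkspur Services GmbH → Ironwood Group plc (R1): 84% × 27% × 24% = 5.4432% of Talon Textiles S.p.A.
Chain via Orion Holdings Ltd → Slate Partners LP (R1): 51% × 31% × 21% = 3.3201% of Talon Textiles S.p.A.
Chain via Stonebridge Foods Inc. → Quarry Manufacturing Inc. (R1): 42% × 39% × 34% = 5.5692% of Talon Textiles S.p.A.
Direct interest in Talon Textiles S.p.A: 9%.
Aggregating (R3): 5.4432% + 3.3201% + 5.5692% + 9% = 23.3325%.

23.3325%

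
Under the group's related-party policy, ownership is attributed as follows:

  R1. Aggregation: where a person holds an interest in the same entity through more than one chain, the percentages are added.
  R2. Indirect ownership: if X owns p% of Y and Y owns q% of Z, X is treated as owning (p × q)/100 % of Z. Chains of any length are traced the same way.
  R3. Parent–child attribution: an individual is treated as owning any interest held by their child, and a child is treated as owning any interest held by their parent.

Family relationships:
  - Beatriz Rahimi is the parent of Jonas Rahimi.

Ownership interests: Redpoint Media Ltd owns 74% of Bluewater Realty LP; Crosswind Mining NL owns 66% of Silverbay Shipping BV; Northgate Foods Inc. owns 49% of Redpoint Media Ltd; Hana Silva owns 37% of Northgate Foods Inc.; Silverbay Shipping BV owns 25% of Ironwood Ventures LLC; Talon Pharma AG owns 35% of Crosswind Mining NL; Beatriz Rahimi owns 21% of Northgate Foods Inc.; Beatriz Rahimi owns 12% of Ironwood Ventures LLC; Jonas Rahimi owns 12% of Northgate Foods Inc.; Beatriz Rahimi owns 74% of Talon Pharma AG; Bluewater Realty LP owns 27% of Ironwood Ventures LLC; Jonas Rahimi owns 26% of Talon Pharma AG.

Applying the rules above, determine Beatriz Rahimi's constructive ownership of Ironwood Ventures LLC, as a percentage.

By parent–child attribution (R3), Beatriz Rahimi is treated as also owning Jonas Rahimi's interest in Northgate Foods Inc, giving 21% + 12% = 33%.
By parent–child attribution (R3), Beatriz Rahimi is treated as also owning Jonas Rahimi's interest in Talon Pharma AG, giving 74% + 26% = 100%.
Chain via Northgate Foods Inc. → Redpoint Media Ltd → Bluewater Realty LP (R2): 33% × 49% × 74% × 27% = 3.230766% of Ironwood Ventures LLC.
Chain via Talon Pharma AG → Crosswind Mining NL → Silverbay Shipping BV (R2): 100% × 35% × 66% × 25% = 5.775% of Ironwood Ventures LLC.
Direct interest in Ironwood Ventures LLC: 12%.
Aggregating (R1): 3.230766% + 5.775% + 12% = 21.005766%.

21.005766%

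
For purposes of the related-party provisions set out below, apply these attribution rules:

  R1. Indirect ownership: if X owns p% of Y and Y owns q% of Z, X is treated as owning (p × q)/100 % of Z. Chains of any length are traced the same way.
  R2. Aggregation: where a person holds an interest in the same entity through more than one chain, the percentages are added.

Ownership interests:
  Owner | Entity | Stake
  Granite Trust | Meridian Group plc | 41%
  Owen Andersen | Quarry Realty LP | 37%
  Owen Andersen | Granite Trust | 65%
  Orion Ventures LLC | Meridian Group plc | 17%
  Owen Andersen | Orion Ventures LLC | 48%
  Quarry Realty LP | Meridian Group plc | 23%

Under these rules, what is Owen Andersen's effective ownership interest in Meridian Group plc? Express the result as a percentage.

43.32%

Chain via Quarry Realty LP (R1): 37% × 23% = 8.51% of Meridian Group plc.
Chain via Granite Trust (R1): 65% × 41% = 26.65% of Meridian Group plc.
Chain via Orion Ventures LLC (R1): 48% × 17% = 8.16% of Meridian Group plc.
Aggregating (R2): 8.51% + 26.65% + 8.16% = 43.32%.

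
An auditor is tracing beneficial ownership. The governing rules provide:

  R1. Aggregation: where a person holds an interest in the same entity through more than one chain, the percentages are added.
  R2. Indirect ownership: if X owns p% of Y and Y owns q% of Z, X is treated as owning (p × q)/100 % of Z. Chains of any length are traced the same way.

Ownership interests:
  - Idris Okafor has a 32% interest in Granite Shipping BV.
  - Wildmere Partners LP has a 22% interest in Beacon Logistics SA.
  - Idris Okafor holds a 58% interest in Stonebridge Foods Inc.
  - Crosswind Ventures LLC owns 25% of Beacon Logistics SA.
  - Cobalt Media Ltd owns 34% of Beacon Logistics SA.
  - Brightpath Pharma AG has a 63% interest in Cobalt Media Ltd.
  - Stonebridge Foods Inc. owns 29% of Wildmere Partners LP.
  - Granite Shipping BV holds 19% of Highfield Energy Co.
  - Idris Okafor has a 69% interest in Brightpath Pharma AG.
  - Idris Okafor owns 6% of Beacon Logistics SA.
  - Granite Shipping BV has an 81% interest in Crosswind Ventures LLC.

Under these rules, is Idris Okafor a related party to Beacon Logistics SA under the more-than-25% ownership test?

Yes

Chain via Brightpath Pharma AG → Cobalt Media Ltd (R2): 69% × 63% × 34% = 14.7798% of Beacon Logistics SA.
Chain via Stonebridge Foods Inc. → Wildmere Partners LP (R2): 58% × 29% × 22% = 3.7004% of Beacon Logistics SA.
Chain via Granite Shipping BV → Crosswind Ventures LLC (R2): 32% × 81% × 25% = 6.48% of Beacon Logistics SA.
Direct interest in Beacon Logistics SA: 6%.
Aggregating (R1): 14.7798% + 3.7004% + 6.48% + 6% = 30.9602%.
30.9602% exceeds the 25% threshold, so Idris is a related party to Beacon Logistics SA.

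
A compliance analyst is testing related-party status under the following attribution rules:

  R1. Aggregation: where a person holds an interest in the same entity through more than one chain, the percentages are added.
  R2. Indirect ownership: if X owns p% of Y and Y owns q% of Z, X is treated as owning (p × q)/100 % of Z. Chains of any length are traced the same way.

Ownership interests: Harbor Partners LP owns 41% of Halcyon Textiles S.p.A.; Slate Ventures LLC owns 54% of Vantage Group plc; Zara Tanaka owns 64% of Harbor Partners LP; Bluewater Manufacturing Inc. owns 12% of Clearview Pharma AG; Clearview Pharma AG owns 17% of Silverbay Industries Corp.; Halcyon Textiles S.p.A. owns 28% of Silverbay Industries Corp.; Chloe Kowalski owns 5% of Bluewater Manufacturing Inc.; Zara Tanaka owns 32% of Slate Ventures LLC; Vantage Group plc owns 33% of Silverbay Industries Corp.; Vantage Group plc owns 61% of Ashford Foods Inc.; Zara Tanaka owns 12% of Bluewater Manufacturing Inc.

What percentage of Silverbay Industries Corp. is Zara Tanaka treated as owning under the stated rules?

13.2944%

Chain via Bluewater Manufacturing Inc. → Clearview Pharma AG (R2): 12% × 12% × 17% = 0.2448% of Silverbay Industries Corp.
Chain via Slate Ventures LLC → Vantage Group plc (R2): 32% × 54% × 33% = 5.7024% of Silverbay Industries Corp.
Chain via Harbor Partners LP → Halcyon Textiles S.p.A. (R2): 64% × 41% × 28% = 7.3472% of Silverbay Industries Corp.
Aggregating (R1): 0.2448% + 5.7024% + 7.3472% = 13.2944%.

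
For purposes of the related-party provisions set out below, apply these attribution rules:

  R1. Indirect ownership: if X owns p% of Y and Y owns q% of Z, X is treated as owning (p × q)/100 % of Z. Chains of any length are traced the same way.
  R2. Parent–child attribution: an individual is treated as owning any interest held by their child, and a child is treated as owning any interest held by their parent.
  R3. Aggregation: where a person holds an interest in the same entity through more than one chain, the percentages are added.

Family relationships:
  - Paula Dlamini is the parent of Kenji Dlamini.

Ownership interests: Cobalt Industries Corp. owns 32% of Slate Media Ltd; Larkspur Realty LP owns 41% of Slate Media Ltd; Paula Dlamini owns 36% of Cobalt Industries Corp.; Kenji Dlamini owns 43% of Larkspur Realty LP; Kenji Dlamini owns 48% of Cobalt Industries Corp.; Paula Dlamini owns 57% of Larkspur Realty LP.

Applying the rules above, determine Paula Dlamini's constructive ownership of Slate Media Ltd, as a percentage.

By parent–child attribution (R2), Paula Dlamini is treated as also owning Kenji Dlamini's interest in Cobalt Industries Corp, giving 36% + 48% = 84%.
By parent–child attribution (R2), Paula Dlamini is treated as also owning Kenji Dlamini's interest in Larkspur Realty LP, giving 57% + 43% = 100%.
Chain via Cobalt Industries Corp. (R1): 84% × 32% = 26.88% of Slate Media Ltd.
Chain via Larkspur Realty LP (R1): 100% × 41% = 41% of Slate Media Ltd.
Aggregating (R3): 26.88% + 41% = 67.88%.

67.88%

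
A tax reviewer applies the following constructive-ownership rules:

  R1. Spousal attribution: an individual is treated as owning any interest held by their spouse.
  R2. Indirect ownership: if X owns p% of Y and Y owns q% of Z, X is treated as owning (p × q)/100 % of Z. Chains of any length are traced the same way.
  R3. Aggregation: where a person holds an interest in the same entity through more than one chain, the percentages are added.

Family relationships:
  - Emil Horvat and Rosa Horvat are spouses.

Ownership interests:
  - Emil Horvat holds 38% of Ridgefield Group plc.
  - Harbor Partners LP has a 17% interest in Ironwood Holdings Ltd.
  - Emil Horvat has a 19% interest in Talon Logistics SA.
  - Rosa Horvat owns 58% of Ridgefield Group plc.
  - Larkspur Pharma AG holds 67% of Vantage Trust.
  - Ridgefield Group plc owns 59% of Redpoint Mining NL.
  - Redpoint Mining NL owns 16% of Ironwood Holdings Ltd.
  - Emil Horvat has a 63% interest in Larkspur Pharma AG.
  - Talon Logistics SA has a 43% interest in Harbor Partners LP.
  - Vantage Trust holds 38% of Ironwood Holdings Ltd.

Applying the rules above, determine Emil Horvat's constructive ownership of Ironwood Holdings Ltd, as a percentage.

26.4911%

By spousal attribution (R1), Emil Horvat is treated as also owning Rosa Horvat's interest in Ridgefield Group plc, giving 38% + 58% = 96%.
Chain via Talon Logistics SA → Harbor Partners LP (R2): 19% × 43% × 17% = 1.3889% of Ironwood Holdings Ltd.
Chain via Ridgefield Group plc → Redpoint Mining NL (R2): 96% × 59% × 16% = 9.0624% of Ironwood Holdings Ltd.
Chain via Larkspur Pharma AG → Vantage Trust (R2): 63% × 67% × 38% = 16.0398% of Ironwood Holdings Ltd.
Aggregating (R3): 1.3889% + 9.0624% + 16.0398% = 26.4911%.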